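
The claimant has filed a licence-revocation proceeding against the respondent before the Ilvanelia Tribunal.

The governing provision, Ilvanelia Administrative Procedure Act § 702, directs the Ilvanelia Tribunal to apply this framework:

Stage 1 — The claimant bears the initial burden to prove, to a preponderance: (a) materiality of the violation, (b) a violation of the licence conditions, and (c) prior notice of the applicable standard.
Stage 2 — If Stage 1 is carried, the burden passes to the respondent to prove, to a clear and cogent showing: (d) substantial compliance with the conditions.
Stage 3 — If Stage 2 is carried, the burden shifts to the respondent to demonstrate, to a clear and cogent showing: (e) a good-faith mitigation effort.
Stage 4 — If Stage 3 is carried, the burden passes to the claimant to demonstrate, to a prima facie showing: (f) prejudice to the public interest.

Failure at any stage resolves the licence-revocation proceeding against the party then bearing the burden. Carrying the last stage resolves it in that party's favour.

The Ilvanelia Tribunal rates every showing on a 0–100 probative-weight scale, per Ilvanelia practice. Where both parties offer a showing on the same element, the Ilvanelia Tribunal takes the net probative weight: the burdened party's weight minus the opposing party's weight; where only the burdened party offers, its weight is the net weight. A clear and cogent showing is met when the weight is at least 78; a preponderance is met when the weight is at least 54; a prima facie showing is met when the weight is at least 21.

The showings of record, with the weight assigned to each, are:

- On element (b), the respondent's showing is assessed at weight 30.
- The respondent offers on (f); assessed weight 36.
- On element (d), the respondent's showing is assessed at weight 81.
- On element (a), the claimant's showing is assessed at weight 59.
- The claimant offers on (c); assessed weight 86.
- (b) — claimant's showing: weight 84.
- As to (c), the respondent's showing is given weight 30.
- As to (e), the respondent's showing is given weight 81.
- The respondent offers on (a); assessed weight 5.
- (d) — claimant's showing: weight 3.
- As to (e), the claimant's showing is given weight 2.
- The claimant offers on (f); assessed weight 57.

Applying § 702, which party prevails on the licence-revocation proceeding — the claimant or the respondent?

Stage 1 — burden on claimant; standard: a preponderance (weight is at least 54).
    (a): 59 − 5 = 54 ≥ 54 [met]
    (b): 84 − 30 = 54 ≥ 54 [met]
    (c): 86 − 30 = 56 ≥ 54 [met]
  Stage 1 carried; the burden shifts to the respondent.
Stage 2 — burden on respondent; standard: a clear and cogent showing (weight is at least 78).
    (d): 81 − 3 = 78 ≥ 78 [met]
  Stage 2 is satisfied; the respondent continues to bear the burden.
Stage 3 — burden on respondent; standard: a clear and cogent showing (weight is at least 78).
    (e): 81 − 2 = 79 ≥ 78 [met]
  Stage 3 carried; the burden shifts to the claimant.
Stage 4 — burden on claimant; standard: a prima facie showing (weight is at least 21).
    (f): 57 − 36 = 21 ≥ 21 [met]
  The claimant carries the last stage.
Every stage carried; the claimant prevails.

claimant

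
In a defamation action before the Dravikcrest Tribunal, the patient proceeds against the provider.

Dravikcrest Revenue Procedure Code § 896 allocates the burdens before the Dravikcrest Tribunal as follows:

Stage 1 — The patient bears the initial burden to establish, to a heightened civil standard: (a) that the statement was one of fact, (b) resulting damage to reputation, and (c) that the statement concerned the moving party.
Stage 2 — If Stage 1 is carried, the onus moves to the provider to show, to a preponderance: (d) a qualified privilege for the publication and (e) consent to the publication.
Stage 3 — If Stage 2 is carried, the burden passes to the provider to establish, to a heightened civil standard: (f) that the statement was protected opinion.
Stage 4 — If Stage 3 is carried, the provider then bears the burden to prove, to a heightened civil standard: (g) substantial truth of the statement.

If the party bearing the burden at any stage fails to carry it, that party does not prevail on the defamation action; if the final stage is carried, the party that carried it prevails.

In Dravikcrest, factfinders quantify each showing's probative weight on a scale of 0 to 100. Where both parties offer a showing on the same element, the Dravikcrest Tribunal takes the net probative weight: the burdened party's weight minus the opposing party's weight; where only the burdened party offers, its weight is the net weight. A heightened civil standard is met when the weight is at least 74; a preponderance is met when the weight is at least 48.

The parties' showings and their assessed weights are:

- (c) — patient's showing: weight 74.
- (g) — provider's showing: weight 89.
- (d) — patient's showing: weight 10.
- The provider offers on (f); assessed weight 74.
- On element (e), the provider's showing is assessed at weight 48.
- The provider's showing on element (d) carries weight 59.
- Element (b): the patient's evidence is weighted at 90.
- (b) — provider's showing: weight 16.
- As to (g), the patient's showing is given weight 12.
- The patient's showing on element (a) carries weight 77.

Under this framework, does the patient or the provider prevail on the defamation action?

provider

At Stage 1 the patient must meet a heightened civil standard (weight is at least 74): on (a) the weight is 77, ≥ 74, so (a) meets the standard; on (b) the weight is 90 less the opposing 16 gives net 74, ≥ 74, so (b) meets the standard; on (c) the weight is 74, which does reach 74, so (c) meets the standard.
  Stage 1 carried; the burden shifts to the provider.
At Stage 2 the provider must meet a preponderance (weight is at least 48): on (d) the weight is 59 less the opposing 10 gives net 49, which does reach 48, so (d) meets the standard; on (e) the weight is 48, ≥ 48, so (e) meets the standard.
  Stage 2 carried; the burden remains with the provider.
At Stage 3 the provider must meet a heightened civil standard (weight is at least 74): on (f) the weight is 74, ≥ 74, so (f) meets the standard.
  Stage 3 is satisfied; the provider continues to bear the burden.
At Stage 4 the provider must meet a heightened civil standard (weight is at least 74): on (g) the weight is 89 less the opposing 12 gives net 77, which does reach 74, so (g) meets the standard.
  All elements met at the final stage.
With every stage satisfied, the provider prevails.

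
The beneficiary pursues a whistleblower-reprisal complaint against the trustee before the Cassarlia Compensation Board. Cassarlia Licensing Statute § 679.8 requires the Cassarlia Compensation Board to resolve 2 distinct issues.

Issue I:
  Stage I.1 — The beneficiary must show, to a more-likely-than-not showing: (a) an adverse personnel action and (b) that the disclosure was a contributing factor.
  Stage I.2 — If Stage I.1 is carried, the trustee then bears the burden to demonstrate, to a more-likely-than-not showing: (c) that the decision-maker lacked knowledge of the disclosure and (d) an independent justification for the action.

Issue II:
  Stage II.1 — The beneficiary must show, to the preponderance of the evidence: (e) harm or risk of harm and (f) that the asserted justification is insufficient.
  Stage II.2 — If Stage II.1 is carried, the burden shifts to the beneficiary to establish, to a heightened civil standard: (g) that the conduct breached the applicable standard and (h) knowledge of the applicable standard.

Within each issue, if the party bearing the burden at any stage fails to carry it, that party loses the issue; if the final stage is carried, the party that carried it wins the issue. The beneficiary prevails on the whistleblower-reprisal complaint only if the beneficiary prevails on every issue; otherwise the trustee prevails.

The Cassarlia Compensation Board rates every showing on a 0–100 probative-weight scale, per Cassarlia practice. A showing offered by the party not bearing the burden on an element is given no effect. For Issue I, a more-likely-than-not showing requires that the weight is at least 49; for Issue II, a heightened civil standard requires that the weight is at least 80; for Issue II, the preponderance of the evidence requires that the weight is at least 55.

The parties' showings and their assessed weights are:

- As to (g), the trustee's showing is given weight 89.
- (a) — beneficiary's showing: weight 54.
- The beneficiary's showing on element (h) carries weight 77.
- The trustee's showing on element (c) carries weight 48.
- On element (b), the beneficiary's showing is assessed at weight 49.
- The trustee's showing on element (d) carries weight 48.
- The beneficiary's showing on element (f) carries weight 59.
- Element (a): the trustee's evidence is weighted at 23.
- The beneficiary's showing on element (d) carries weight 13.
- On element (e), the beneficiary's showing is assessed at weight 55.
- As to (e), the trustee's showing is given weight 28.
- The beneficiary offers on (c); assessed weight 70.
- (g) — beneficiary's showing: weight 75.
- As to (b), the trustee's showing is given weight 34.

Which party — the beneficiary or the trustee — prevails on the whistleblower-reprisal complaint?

— Issue I —
Stage I.1 — burden on beneficiary; standard: a more-likely-than-not showing (weight is at least 49).
    (a): 54 (trustee's 23 disregarded) ≥ 49 [met]
    (b): 49 (trustee's 34 disregarded) ≥ 49 [met]
  Stage I.1 carried; the burden shifts to the trustee.
Stage I.2 — burden on trustee; standard: a more-likely-than-not showing (weight is at least 49).
    (c): 48 (beneficiary's 70 disregarded) < 49 [not met]
    (d): 48 (beneficiary's 13 disregarded) < 49 [not met]
  Stage I.2 not carried; the trustee fails its burden.
So the beneficiary prevails on this issue.
— Issue II —
At Stage II.1 the beneficiary must meet the preponderance of the evidence (weight is at least 55): on (e) the weight is 55 (the trustee's 28 is given no effect), ≥ 55, so (e) meets the standard; on (f) the weight is 59, which does reach 55, so (f) meets the standard.
  Stage II.1 carried; the burden remains with the beneficiary.
At Stage II.2 the beneficiary must meet a heightened civil standard (weight is at least 80): on (g) the weight is 75 (the trustee's 89 is given no effect), < 80, so (g) does not meet the standard; on (h) the weight is 77, which does not reach 80, so (h) does not meet the standard.
  Stage II.2 not carried; the beneficiary fails its burden.
So the trustee prevails on this issue.
Per-issue: Issue I → beneficiary; Issue II → trustee. The beneficiary must prevail on every issue; overall, the trustee prevails.

trustee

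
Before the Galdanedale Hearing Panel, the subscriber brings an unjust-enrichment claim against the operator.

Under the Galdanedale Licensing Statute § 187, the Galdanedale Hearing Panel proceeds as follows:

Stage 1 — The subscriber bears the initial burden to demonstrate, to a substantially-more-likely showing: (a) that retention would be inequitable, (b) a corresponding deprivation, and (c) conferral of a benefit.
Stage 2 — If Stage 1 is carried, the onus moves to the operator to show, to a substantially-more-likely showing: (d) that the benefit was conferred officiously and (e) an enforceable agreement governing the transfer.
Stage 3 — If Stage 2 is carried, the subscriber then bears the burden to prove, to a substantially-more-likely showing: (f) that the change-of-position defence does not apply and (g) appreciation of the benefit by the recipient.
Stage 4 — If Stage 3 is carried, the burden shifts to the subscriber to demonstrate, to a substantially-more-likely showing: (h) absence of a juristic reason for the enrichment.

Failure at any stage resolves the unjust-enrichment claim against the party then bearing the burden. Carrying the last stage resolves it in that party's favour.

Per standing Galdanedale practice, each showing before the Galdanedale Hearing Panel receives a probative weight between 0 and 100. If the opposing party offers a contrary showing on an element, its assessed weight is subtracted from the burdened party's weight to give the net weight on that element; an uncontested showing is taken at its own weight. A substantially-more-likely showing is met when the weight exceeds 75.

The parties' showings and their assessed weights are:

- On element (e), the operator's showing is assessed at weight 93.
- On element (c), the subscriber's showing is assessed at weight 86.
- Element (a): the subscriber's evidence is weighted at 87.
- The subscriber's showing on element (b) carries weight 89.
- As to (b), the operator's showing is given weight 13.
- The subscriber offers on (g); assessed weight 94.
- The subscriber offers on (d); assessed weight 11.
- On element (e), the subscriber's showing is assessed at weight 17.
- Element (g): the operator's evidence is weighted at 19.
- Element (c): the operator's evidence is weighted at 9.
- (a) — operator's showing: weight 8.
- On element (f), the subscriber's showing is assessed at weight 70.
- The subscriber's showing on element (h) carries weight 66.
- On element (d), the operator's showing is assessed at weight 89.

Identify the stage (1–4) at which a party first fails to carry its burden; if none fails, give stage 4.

At Stage 1 the subscriber must meet a substantially-more-likely showing (weight exceeds 75): on (a) the weight is 87 less the opposing 8 gives net 79, which does exceed 75, so (a) meets the standard; on (b) the weight is 89 less the opposing 13 gives net 76, > 75, so (b) meets the standard; on (c) the weight is 86 less the opposing 9 gives net 77, > 75, so (c) meets the standard.
  All elements met. The burden passes to the operator.
At Stage 2 the operator must meet a substantially-more-likely showing (weight exceeds 75): on (d) the weight is 89 less the opposing 11 gives net 78, which does exceed 75, so (d) meets the standard; on (e) the weight is 93 less the opposing 17 gives net 76, which does exceed 75, so (e) meets the standard.
  All elements met. The burden passes to the subscriber.
At Stage 3 the subscriber must meet a substantially-more-likely showing (weight exceeds 75): on (f) the weight is 70, which does not exceed 75, so (f) does not meet the standard; on (g) the weight is 94 less the opposing 19 gives net 75, ≤ 75, so (g) does not meet the standard.
  Not every element is met, so the subscriber fails to carry Stage 3.
The analysis ends at Stage 3; the operator prevails.

stage 3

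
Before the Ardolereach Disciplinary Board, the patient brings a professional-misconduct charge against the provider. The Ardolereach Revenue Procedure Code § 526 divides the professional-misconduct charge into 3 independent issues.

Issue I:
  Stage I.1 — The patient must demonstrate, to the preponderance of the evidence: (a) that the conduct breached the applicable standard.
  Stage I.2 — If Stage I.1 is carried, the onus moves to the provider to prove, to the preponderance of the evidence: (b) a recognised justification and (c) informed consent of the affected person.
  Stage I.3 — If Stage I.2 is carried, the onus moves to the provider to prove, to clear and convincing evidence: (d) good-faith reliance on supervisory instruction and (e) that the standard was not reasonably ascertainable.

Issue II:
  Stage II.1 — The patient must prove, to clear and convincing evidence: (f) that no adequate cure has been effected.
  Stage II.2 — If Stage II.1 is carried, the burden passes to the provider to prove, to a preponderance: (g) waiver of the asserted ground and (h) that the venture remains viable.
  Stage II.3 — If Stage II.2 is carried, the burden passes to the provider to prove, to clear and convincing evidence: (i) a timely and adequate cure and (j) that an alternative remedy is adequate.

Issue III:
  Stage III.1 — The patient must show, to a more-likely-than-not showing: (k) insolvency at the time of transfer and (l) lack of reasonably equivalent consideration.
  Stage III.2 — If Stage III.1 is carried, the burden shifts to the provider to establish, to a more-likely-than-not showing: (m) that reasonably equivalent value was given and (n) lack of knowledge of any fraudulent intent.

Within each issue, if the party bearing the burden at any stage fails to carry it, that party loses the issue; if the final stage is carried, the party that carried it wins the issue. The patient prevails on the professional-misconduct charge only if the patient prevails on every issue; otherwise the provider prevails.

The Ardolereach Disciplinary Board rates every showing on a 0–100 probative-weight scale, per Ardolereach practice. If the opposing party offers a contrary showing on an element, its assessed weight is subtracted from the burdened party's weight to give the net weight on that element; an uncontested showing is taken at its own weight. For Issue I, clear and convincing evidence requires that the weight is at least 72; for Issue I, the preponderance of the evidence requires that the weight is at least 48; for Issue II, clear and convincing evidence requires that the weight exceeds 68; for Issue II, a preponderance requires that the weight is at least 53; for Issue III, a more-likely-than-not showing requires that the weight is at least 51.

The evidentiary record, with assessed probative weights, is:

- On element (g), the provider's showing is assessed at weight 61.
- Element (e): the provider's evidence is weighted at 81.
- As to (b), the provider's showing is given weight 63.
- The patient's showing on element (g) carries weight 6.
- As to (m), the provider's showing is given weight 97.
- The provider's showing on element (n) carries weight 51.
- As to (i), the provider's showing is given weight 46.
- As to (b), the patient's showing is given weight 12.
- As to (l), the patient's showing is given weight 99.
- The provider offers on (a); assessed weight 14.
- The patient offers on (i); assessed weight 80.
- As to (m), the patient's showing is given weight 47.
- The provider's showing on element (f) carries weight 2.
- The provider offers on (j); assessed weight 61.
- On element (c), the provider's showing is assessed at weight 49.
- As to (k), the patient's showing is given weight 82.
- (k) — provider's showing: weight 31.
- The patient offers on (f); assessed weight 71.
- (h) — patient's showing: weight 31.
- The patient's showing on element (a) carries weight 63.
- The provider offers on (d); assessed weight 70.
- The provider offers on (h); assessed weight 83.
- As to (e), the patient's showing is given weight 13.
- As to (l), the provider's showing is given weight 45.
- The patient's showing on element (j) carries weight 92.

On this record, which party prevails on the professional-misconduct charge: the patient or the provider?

— Issue I —
Stage I.1 (patient, the preponderance of the evidence, weight is at least 48): (a) net 63−14=49 ≥ 48 — meets.
  All elements met. The burden passes to the provider.
Stage I.2 (provider, the preponderance of the evidence, weight is at least 48): (b) net 63−12=51 ≥ 48 — meets; (c) 49 ≥ 48 — meets.
  Stage I.2 is satisfied; the provider continues to bear the burden.
Stage I.3 (provider, clear and convincing evidence, weight is at least 72): (d) 70 < 72 — fails; (e) net 81−13=68 < 72 — fails.
  The provider does not carry Stage I.3.
The analysis ends at Stage I.3; the patient prevails on this issue.
— Issue II —
At Stage II.1 the patient must meet clear and convincing evidence (weight exceeds 68): on (f) the weight is 71 less the opposing 2 gives net 69, which does exceed 68, so (f) meets the standard.
  Stage II.1 is satisfied; the onus moves to the provider.
At Stage II.2 the provider must meet a preponderance (weight is at least 53): on (g) the weight is 61 less the opposing 6 gives net 55, which does reach 53, so (g) meets the standard; on (h) the weight is 83 less the opposing 31 gives net 52, which does not reach 53, so (h) does not meet the standard.
  Stage II.2 not carried; the provider fails its burden.
The analysis ends at Stage II.2; the patient prevails on this issue.
— Issue III —
Stage III.1 (patient, a more-likely-than-not showing, weight is at least 51): (k) net 82−31=51 ≥ 51 — meets; (l) net 99−45=54 ≥ 51 — meets.
  Stage III.1 is satisfied; the onus moves to the provider.
Stage III.2 (provider, a more-likely-than-not showing, weight is at least 51): (m) net 97−47=50 < 51 — fails; (n) 51 ≥ 51 — meets.
  Stage III.2 not carried; the provider fails its burden.
The analysis ends at Stage III.2; the patient prevails on this issue.
Per-issue: Issue I → patient; Issue II → patient; Issue III → patient. The patient must prevail on every issue; overall, the patient prevails.

patient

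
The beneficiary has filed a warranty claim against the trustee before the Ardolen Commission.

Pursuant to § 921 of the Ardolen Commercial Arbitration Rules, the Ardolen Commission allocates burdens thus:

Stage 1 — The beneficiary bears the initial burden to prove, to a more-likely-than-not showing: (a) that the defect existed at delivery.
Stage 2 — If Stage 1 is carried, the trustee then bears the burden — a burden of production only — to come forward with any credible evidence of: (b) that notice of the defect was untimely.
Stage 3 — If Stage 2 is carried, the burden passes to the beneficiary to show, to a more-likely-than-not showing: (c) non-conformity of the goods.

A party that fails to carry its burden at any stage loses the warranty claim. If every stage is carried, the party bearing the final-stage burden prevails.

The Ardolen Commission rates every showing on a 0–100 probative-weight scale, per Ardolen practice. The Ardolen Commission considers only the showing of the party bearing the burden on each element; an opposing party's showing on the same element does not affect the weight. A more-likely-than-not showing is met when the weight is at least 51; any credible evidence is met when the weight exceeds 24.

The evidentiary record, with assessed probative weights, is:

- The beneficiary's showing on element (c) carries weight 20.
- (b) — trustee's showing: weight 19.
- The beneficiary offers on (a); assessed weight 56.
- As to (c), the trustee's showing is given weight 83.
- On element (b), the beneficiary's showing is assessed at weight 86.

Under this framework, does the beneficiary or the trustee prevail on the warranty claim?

beneficiary

Stage 1 (beneficiary, a more-likely-than-not showing, weight is at least 51): (a) 56 ≥ 51 — meets.
  Stage 1 carried; the burden shifts to the trustee.
Stage 2 (trustee, any credible evidence, weight exceeds 24): (b) 19 (beneficiary's 86 disregarded) ≤ 24 — fails.
  The trustee does not carry Stage 2.
So the beneficiary prevails.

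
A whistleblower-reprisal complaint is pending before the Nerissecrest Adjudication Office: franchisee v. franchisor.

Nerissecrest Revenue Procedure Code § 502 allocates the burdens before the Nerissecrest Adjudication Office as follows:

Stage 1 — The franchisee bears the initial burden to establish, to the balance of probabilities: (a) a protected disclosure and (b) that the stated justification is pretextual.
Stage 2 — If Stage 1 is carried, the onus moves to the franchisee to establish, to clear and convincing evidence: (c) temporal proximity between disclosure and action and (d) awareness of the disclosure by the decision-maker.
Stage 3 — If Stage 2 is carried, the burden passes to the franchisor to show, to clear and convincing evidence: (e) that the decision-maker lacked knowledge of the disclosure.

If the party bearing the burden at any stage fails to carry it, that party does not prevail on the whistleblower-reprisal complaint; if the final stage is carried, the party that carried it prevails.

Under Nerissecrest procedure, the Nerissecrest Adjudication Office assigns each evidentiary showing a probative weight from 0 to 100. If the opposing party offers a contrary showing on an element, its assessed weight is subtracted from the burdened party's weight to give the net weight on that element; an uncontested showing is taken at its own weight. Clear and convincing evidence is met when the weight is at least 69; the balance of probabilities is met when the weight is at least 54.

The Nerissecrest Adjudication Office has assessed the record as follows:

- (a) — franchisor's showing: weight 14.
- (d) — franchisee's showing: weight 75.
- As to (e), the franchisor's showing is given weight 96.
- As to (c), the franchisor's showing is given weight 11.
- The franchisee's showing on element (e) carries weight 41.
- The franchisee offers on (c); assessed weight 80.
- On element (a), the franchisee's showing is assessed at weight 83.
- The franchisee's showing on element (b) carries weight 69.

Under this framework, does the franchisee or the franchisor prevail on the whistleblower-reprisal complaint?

franchisee

Stage 1 (franchisee, the balance of probabilities, weight is at least 54): (a) net 83−14=69 ≥ 54 — meets; (b) 69 ≥ 54 — meets.
  All elements met. The franchisee retains the burden for Stage 2.
Stage 2 (franchisee, clear and convincing evidence, weight is at least 69): (c) net 80−11=69 ≥ 69 — meets; (d) 75 ≥ 69 — meets.
  Stage 2 carried; the burden shifts to the franchisor.
Stage 3 (franchisor, clear and convincing evidence, weight is at least 69): (e) net 96−41=55 < 69 — fails.
  Not every element is met, so the franchisor fails to carry Stage 3.
The analysis ends at Stage 3; the franchisee prevails.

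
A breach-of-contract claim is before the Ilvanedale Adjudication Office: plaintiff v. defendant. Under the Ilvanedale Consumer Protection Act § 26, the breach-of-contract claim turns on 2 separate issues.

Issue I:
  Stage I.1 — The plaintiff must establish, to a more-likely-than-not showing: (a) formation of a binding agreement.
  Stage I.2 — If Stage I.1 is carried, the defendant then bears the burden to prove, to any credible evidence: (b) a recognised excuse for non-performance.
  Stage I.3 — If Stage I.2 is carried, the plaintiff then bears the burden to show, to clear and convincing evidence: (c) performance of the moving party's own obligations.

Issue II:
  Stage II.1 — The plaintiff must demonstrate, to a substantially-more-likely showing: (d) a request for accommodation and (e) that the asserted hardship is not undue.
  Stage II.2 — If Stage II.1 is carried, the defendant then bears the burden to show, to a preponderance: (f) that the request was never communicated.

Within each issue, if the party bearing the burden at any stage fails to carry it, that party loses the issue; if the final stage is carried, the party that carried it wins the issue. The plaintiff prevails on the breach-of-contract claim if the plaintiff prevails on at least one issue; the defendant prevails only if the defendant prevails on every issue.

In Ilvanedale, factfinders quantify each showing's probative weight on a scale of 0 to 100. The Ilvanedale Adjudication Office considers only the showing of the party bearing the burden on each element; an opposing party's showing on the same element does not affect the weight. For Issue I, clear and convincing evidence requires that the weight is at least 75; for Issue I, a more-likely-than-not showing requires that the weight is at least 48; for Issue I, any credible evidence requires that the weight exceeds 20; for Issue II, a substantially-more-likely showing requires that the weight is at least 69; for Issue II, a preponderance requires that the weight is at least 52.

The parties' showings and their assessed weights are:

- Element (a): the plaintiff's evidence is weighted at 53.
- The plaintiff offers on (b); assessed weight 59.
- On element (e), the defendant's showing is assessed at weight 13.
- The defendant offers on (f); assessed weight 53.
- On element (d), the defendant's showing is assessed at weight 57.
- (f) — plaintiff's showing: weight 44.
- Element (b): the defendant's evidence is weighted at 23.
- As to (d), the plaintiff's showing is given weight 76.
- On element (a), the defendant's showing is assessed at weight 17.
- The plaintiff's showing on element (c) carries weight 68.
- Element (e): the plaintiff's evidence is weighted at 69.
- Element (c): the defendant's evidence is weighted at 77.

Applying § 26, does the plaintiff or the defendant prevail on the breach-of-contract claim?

— Issue I —
Stage I.1 (plaintiff, a more-likely-than-not showing, weight is at least 48): (a) 53 (defendant's 17 disregarded) ≥ 48 — meets.
  The plaintiff carries Stage I.1; the defendant now bears the burden.
Stage I.2 (defendant, any credible evidence, weight exceeds 20): (b) 23 (plaintiff's 59 disregarded) > 20 — meets.
  The defendant carries Stage I.2; the plaintiff now bears the burden.
Stage I.3 (plaintiff, clear and convincing evidence, weight is at least 75): (c) 68 (defendant's 77 disregarded) < 75 — fails.
  The plaintiff does not carry Stage I.3.
The defendant prevails on this issue.
— Issue II —
Stage II.1 (plaintiff, a substantially-more-likely showing, weight is at least 69): (d) 76 (defendant's 57 disregarded) ≥ 69 — meets; (e) 69 (defendant's 13 disregarded) ≥ 69 — meets.
  Stage II.1 is satisfied; the onus moves to the defendant.
Stage II.2 (defendant, a preponderance, weight is at least 52): (f) 53 (plaintiff's 44 disregarded) ≥ 52 — meets.
  Stage II.2 carried; the final stage is satisfied.
All stages carried — the defendant prevails on this issue.
Per-issue: Issue I → defendant; Issue II → defendant. The plaintiff must prevail on at least one issue; overall, the defendant prevails.

defendant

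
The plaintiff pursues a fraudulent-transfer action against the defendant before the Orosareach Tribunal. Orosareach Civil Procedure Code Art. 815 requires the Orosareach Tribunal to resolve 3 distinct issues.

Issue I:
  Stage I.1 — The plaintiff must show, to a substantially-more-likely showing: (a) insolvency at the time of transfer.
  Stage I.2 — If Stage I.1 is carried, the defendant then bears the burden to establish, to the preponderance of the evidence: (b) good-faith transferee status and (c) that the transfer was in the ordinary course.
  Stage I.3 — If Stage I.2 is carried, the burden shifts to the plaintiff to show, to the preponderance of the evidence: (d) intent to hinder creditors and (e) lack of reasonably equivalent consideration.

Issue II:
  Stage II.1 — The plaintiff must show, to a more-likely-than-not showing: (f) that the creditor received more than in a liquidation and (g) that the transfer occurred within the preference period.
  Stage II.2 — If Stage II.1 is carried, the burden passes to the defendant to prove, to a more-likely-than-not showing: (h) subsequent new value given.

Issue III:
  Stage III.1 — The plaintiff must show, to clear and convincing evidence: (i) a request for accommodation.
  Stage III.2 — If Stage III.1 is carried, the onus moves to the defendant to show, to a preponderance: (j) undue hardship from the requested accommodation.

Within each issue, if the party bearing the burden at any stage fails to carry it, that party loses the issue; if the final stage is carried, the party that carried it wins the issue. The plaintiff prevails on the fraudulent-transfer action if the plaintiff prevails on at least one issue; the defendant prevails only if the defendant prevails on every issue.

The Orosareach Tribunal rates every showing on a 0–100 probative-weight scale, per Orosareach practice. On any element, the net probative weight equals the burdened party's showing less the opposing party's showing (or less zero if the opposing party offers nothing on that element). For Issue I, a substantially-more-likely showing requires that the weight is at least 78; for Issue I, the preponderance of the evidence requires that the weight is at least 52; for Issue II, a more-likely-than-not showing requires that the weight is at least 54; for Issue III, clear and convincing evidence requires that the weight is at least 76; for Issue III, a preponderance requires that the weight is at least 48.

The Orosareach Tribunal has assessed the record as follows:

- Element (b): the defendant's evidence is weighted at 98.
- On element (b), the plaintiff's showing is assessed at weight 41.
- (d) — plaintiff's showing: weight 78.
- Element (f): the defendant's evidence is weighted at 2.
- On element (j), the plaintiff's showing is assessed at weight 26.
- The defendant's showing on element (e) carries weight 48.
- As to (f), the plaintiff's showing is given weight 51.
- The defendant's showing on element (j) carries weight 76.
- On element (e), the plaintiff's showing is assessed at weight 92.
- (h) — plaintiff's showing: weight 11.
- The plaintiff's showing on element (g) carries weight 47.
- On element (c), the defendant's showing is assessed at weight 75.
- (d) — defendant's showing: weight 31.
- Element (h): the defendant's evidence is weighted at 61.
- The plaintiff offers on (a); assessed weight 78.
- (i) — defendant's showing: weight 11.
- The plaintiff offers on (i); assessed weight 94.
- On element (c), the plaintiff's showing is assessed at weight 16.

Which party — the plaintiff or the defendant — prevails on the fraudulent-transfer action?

— Issue I —
Stage I.1 — burden on plaintiff; standard: a substantially-more-likely showing (weight is at least 78).
    (a): 78 ≥ 78 [met]
  Stage I.1 is satisfied; the onus moves to the defendant.
Stage I.2 — burden on defendant; standard: the preponderance of the evidence (weight is at least 52).
    (b): 98 − 41 = 57 ≥ 52 [met]
    (c): 75 − 16 = 59 ≥ 52 [met]
  Stage I.2 is satisfied; the onus moves to the plaintiff.
Stage I.3 — burden on plaintiff; standard: the preponderance of the evidence (weight is at least 52).
    (d): 78 − 31 = 47 < 52 [not met]
    (e): 92 − 48 = 44 < 52 [not met]
  Not every element is met, so the plaintiff fails to carry Stage I.3.
The analysis ends at Stage I.3; the defendant prevails on this issue.
— Issue II —
Stage II.1 (plaintiff, a more-likely-than-not showing, weight is at least 54): (f) net 51−2=49 < 54 — fails; (g) 47 < 54 — fails.
  The plaintiff does not carry Stage II.1.
The defendant prevails on this issue.
— Issue III —
Stage III.1 (plaintiff, clear and convincing evidence, weight is at least 76): (i) net 94−11=83 ≥ 76 — meets.
  Stage III.1 carried; the burden shifts to the defendant.
Stage III.2 (defendant, a preponderance, weight is at least 48): (j) net 76−26=50 ≥ 48 — meets.
  The defendant carries the last stage.
All stages carried — the defendant prevails on this issue.
Per-issue: Issue I → defendant; Issue II → defendant; Issue III → defendant. The plaintiff must prevail on at least one issue; overall, the defendant prevails.

defendant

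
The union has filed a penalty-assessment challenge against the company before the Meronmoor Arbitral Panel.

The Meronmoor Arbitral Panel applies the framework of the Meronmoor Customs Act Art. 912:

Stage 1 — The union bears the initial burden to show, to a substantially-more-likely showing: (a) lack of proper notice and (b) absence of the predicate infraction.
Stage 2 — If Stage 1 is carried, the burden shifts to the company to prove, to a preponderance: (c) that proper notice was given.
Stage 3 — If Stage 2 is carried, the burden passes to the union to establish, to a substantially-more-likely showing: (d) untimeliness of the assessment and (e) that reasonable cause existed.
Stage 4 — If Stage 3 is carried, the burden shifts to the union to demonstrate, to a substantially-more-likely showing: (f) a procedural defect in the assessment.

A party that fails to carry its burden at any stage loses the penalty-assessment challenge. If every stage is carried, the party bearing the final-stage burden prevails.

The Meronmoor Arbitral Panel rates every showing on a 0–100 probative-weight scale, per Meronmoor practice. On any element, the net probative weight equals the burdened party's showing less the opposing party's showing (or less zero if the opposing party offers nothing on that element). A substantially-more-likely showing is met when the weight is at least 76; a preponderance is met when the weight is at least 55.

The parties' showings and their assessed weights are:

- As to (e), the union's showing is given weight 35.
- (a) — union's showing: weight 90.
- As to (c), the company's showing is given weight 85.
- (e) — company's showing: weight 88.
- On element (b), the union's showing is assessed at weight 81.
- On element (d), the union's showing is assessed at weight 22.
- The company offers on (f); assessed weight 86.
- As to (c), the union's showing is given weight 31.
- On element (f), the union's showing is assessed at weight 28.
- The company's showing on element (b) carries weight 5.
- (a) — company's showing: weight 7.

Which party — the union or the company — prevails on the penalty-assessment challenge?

Stage 1 (union, a substantially-more-likely showing, weight is at least 76): (a) net 90−7=83 ≥ 76 — meets; (b) net 81−5=76 ≥ 76 — meets.
  Stage 1 carried; the burden shifts to the company.
Stage 2 (company, a preponderance, weight is at least 55): (c) net 85−31=54 < 55 — fails.
  Not every element is met, so the company fails to carry Stage 2.
The union prevails.

union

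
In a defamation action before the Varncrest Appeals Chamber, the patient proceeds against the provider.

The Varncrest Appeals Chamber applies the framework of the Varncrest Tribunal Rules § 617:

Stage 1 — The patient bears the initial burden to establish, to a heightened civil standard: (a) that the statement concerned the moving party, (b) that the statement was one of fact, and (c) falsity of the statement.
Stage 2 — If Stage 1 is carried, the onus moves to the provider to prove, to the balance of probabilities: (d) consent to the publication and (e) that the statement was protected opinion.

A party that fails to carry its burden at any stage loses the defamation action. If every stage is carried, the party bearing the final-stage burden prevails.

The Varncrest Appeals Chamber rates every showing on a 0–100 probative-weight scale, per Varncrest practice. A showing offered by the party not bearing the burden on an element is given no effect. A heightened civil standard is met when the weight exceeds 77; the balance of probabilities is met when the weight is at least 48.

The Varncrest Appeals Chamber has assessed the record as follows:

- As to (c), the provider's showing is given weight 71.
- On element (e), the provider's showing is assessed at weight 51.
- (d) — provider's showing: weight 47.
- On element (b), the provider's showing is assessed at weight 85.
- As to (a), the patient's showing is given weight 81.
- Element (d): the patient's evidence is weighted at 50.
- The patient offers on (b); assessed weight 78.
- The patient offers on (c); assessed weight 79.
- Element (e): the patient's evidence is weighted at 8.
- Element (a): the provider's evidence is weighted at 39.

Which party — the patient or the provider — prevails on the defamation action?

At Stage 1 the patient must meet a heightened civil standard (weight exceeds 77): on (a) the weight is 81 (the provider's 39 is given no effect), > 77, so (a) meets the standard; on (b) the weight is 78 (the provider's 85 is given no effect), > 77, so (b) meets the standard; on (c) the weight is 79 (the provider's 71 is given no effect), which does exceed 77, so (c) meets the standard.
  All elements met. The burden passes to the provider.
At Stage 2 the provider must meet the balance of probabilities (weight is at least 48): on (d) the weight is 47 (the patient's 50 is given no effect), which does not reach 48, so (d) does not meet the standard; on (e) the weight is 51 (the patient's 8 is given no effect), ≥ 48, so (e) meets the standard.
  Not every element is met, so the provider fails to carry Stage 2.
The patient prevails.

patient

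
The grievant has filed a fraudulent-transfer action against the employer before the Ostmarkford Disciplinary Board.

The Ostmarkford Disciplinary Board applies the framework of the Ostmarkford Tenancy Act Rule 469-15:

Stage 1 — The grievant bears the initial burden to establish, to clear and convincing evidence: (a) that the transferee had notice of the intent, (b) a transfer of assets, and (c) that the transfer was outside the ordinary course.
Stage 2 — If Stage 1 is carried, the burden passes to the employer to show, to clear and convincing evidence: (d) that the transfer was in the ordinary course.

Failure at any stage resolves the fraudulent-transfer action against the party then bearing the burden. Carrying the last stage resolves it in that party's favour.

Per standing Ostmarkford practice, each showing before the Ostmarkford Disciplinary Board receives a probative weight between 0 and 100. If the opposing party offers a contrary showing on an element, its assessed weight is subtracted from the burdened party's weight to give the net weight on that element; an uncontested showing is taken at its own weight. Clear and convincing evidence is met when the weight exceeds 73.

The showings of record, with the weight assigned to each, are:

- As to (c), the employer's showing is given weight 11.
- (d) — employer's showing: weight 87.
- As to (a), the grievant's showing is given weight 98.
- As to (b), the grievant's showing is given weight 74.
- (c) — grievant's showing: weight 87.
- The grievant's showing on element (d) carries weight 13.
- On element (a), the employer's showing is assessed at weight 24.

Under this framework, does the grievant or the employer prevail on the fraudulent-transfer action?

employer

At Stage 1 the grievant must meet clear and convincing evidence (weight exceeds 73): on (a) the weight is 98 less the opposing 24 gives net 74, which does exceed 73, so (a) meets the standard; on (b) the weight is 74, > 73, so (b) meets the standard; on (c) the weight is 87 less the opposing 11 gives net 76, > 73, so (c) meets the standard.
  Stage 1 carried; the burden shifts to the employer.
At Stage 2 the employer must meet clear and convincing evidence (weight exceeds 73): on (d) the weight is 87 less the opposing 13 gives net 74, which does exceed 73, so (d) meets the standard.
  All elements met at the final stage.
With every stage satisfied, the employer prevails.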